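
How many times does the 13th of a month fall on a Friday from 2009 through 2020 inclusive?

Friday-the-13ths by year:
2009: Feb, Mar, Nov
2010: Aug
2011: May
2012: Jan, Apr, Jul
2013: Sep, Dec
2014: Jun
2015: Feb, Mar, Nov
2016: May
2017: Jan, Oct
2018: Apr, Jul
2019: Sep, Dec
2020: Mar, Nov

23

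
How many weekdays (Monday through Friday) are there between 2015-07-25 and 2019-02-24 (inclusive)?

935

2015-07-25 is a Saturday.
The range spans 1311 days (inclusive of both endpoints).
1311 = 7 × 187 + 2, so there are 187 full weeks plus 2 extra days.
Each full week contributes 5 weekdays (Mon–Fri): 187 × 5 = 935.
The 2 extra days are Sat, Sun — none qualify.
Total: 935 + 0 = 935.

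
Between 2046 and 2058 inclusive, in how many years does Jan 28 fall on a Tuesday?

Day of week of January 28 in each year:
2046: Sun, 2047: Mon, 2048: Tue ✓, 2049: Thu, 2050: Fri, 2051: Sat, 2052: Sun, 2053: Tue ✓, 2054: Wed, 2055: Thu, 2056: Fri, 2057: Sun, 2058: Mon
Tuesdays: 2048, 2053.

2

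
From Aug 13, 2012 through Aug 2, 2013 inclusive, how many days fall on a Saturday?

Aug 13, 2012 is a Monday.
From Aug 13, 2012 to Aug 2, 2013 is 355 days inclusive.
355 = 7 × 50 + 5, so there are 50 full weeks plus 5 extra days.
Each full week contributes one Saturday: 50 so far.
The 5 extra days are Mon, Tue, Wed, Thu, Fri — none qualify.
Total: 50 + 0 = 50.

50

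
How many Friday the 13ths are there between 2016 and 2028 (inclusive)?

Friday-the-13ths by year:
2016: May
2017: Jan, Oct
2018: Apr, Jul
2019: Sep, Dec
2020: Mar, Nov
2021: Aug
2022: May
2023: Jan, Oct
2024: Sep, Dec
2025: Jun
2026: Feb, Mar, Nov
2027: Aug
2028: Oct

21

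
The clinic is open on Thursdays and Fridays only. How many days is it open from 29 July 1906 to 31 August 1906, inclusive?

10

29 July 1906 is a Sunday.
The range spans 34 days (inclusive of both endpoints).
34 = 7 × 4 + 6, so there are 4 full weeks plus 6 extra days.
Each full week contributes 2 days from the set (Thu, Fri): 4 × 2 = 8.
The 6 extra days are Sunday, Monday, Tuesday, Wednesday, Thursday, Friday — 2 of them qualify.
Total: 8 + 2 = 10.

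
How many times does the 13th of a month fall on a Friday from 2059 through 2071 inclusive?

Friday-the-13ths by year:
2059: Jun
2060: Feb, Aug
2061: May
2062: Jan, Oct
2063: Apr, Jul
2064: Jun
2065: Feb, Mar, Nov
2066: Aug
2067: May
2068: Jan, Apr, Jul
2069: Sep, Dec
2070: Jun
2071: Feb, Mar, Nov

23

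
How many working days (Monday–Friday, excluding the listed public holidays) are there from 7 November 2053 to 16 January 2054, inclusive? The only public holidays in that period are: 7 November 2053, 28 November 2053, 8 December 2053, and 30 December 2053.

7 November 2053 is a Friday.
From 7 November 2053 to 16 January 2054 is 71 days inclusive.
71 = 7 × 10 + 1, so there are 10 full weeks plus 1 extra day.
Each full week contributes 5 weekdays (Mon–Fri): 10 × 5 = 50.
The 1 extra day is Fri — 1 of them qualifies.
Total: 50 + 1 = 51.
Holidays: 7 November 2053 (Fri); 28 November 2053 (Fri); 8 December 2053 (Mon); 30 December 2053 (Tue).
All 4 holidays fall on weekdays, so subtract 4.
Business days: 51 − 4 = 47.

47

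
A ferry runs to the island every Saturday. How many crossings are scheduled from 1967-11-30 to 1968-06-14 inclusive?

28

1967-11-30 is a Thursday.
From 1967-11-30 to 1968-06-14 is 198 days inclusive.
198 = 7 × 28 + 2, so there are 28 full weeks plus 2 extra days.
Each full week contributes one Saturday: 28 so far.
The 2 extra days are Thursday, Friday — none qualify.
Total: 28 + 0 = 28.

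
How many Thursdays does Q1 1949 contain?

1 January 1949 is a Saturday.
The range spans 90 days (inclusive of both endpoints).
90 = 7 × 12 + 6, so there are 12 full weeks plus 6 extra days.
Each full week contributes one Thursday: 12 so far.
The 6 extra days are Saturday, Sunday, Monday, Tuesday, Wednesday, Thursday — 1 of them qualifies.
Total: 12 + 1 = 13.

13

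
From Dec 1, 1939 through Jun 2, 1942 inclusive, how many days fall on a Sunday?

Dec 1, 1939 is a Friday.
From Dec 1, 1939 to Jun 2, 1942 is 915 days inclusive.
915 = 7 × 130 + 5, so there are 130 full weeks plus 5 extra days.
Each full week contributes one Sunday: 130 so far.
The 5 extra days are Friday, Saturday, Sunday, Monday, Tuesday — 1 of them qualifies.
Total: 130 + 1 = 131.

131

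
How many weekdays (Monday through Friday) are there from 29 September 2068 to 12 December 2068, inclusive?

53

29 September 2068 is a Saturday.
The range spans 75 days (inclusive of both endpoints).
75 = 7 × 10 + 5, so there are 10 full weeks plus 5 extra days.
Each full week contributes 5 weekdays (Mon–Fri): 10 × 5 = 50.
The 5 extra days are Saturday, Sunday, Monday, Tuesday, Wednesday — 3 of them qualify.
Total: 50 + 3 = 53.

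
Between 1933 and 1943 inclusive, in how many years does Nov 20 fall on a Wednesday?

2

Day of week of November 20 in each year:
1933: Mon, 1934: Tue, 1935: Wed ✓, 1936: Fri, 1937: Sat, 1938: Sun, 1939: Mon, 1940: Wed ✓, 1941: Thu, 1942: Fri, 1943: Sat
Wednesdays: 1935, 1940.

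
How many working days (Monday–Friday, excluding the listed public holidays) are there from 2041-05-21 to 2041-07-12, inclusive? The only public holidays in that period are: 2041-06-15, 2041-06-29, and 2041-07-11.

38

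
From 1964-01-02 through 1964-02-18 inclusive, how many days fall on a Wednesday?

1964-01-02 is a Thursday.
That's 48 days from start to end, counting both.
48 = 7 × 6 + 6, so there are 6 full weeks plus 6 extra days.
Each full week contributes one Wednesday: 6 so far.
The 6 extra days are Thu, Fri, Sat, Sun, Mon, Tue — none qualify.
Total: 6 + 0 = 6.

6 Wednesdays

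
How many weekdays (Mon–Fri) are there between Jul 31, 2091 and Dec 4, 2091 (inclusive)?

91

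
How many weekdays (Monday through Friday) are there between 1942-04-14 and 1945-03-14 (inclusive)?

762 weekdays

1942-04-14 is a Tuesday.
From 1942-04-14 to 1945-03-14 is 1066 days inclusive.
1066 = 7 × 152 + 2, so there are 152 full weeks plus 2 extra days.
Each full week contributes 5 weekdays (Mon–Fri): 152 × 5 = 760.
The 2 extra days are Tuesday, Wednesday — 2 of them qualify.
Total: 760 + 2 = 762.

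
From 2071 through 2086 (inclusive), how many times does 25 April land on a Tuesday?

Day of week of April 25 in each year:
2071: Sat, 2072: Mon, 2073: Tue ✓, 2074: Wed, 2075: Thu, 2076: Sat, 2077: Sun, 2078: Mon, 2079: Tue ✓, 2080: Thu, 2081: Fri, 2082: Sat, 2083: Sun, 2084: Tue ✓, 2085: Wed, 2086: Thu
Tuesdays: 2073, 2079, 2084.

3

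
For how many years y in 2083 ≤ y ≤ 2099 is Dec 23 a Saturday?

2

Day of week of December 23 in each year:
2083: Thu, 2084: Sat ✓, 2085: Sun, 2086: Mon, 2087: Tue, 2088: Thu, 2089: Fri, 2090: Sat ✓, 2091: Sun, 2092: Tue, 2093: Wed, 2094: Thu, 2095: Fri, 2096: Sun, 2097: Mon, 2098: Tue, 2099: Wed
Saturdays: 2084, 2090.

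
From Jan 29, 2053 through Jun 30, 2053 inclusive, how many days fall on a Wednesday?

22

Jan 29, 2053 is a Wednesday.
From Jan 29, 2053 to Jun 30, 2053 is 153 days inclusive.
153 = 7 × 21 + 6, so there are 21 full weeks plus 6 extra days.
Each full week contributes one Wednesday: 21 so far.
The 6 extra days are Wed, Thu, Fri, Sat, Sun, Mon — 1 of them qualifies.
Total: 21 + 1 = 22.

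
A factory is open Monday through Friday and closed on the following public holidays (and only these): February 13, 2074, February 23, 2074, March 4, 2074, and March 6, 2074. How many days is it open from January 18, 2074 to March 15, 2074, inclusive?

38

January 18, 2074 is a Thursday.
From January 18, 2074 to March 15, 2074 is 57 days inclusive.
57 = 7 × 8 + 1, so there are 8 full weeks plus 1 extra day.
Each full week contributes 5 weekdays (Mon–Fri): 8 × 5 = 40.
The 1 extra day is Thursday — 1 of them qualifies.
Total: 40 + 1 = 41.
Holidays: February 13, 2074 (Tue); February 23, 2074 (Fri); March 4, 2074 (Sun); March 6, 2074 (Tue).
3 of the 4 holidays fall on weekdays; the rest are weekends and were already excluded.
Business days: 41 − 3 = 38.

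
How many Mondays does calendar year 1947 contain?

52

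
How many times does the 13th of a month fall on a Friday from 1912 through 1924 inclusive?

Friday-the-13ths by year:
1912: Sep, Dec
1913: Jun
1914: Feb, Mar, Nov
1915: Aug
1916: Oct
1917: Apr, Jul
1918: Sep, Dec
1919: Jun
1920: Feb, Aug
1921: May
1922: Jan, Oct
1923: Apr, Jul
1924: Jun

21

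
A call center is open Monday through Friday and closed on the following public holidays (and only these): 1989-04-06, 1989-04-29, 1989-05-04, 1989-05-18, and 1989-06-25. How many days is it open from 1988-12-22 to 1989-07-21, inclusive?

149 business days

1988-12-22 is a Thursday.
From 1988-12-22 to 1989-07-21 is 212 days inclusive.
212 = 7 × 30 + 2, so there are 30 full weeks plus 2 extra days.
Each full week contributes 5 weekdays (Mon–Fri): 30 × 5 = 150.
The 2 extra days are Thursday, Friday — 2 of them qualify.
Total: 150 + 2 = 152.
Holidays: 1989-04-06 (Thu); 1989-04-29 (Sat); 1989-05-04 (Thu); 1989-05-18 (Thu); 1989-06-25 (Sun).
3 of the 5 holidays fall on weekdays; the rest are weekends and were already excluded.
Business days: 152 − 3 = 149.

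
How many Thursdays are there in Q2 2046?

13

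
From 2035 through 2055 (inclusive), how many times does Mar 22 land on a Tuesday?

3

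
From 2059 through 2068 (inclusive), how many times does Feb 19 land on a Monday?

1

Day of week of February 19 in each year:
2059: Wed, 2060: Thu, 2061: Sat, 2062: Sun, 2063: Mon ✓, 2064: Tue, 2065: Thu, 2066: Fri, 2067: Sat, 2068: Sun
Mondays: 2063.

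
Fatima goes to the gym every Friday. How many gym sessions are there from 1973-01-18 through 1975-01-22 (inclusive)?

105

1973-01-18 is a Thursday.
From 1973-01-18 to 1975-01-22 is 735 days inclusive.
735 = 7 × 105, so the span is exactly 105 full weeks.
Each full week contributes one Friday: 105 so far.
Total: 105.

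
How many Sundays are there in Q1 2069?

13

2069-01-01 is a Tuesday.
The range spans 90 days (inclusive of both endpoints).
90 = 7 × 12 + 6, so there are 12 full weeks plus 6 extra days.
Each full week contributes one Sunday: 12 so far.
The 6 extra days are Tue, Wed, Thu, Fri, Sat, Sun — 1 of them qualifies.
Total: 12 + 1 = 13.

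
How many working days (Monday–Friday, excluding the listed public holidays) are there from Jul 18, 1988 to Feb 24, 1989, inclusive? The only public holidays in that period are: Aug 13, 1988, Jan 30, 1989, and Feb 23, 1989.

158

Jul 18, 1988 is a Monday.
That's 222 days from start to end, counting both.
222 = 7 × 31 + 5, so there are 31 full weeks plus 5 extra days.
Each full week contributes 5 weekdays (Mon–Fri): 31 × 5 = 155.
The 5 extra days are Monday, Tuesday, Wednesday, Thursday, Friday — 5 of them qualify.
Total: 155 + 5 = 160.
Holidays: Aug 13, 1988 (Sat); Jan 30, 1989 (Mon); Feb 23, 1989 (Thu).
2 of the 3 holidays fall on weekdays; the rest are weekends and were already excluded.
Business days: 160 − 2 = 158.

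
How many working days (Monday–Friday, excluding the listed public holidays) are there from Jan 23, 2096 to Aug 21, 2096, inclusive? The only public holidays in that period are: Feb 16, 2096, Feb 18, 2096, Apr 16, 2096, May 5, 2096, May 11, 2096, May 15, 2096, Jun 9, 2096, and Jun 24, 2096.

Jan 23, 2096 is a Monday.
From Jan 23, 2096 to Aug 21, 2096 is 212 days inclusive.
212 = 7 × 30 + 2, so there are 30 full weeks plus 2 extra days.
Each full week contributes 5 weekdays (Mon–Fri): 30 × 5 = 150.
The 2 extra days are Mon, Tue — 2 of them qualify.
Total: 150 + 2 = 152.
Holidays: Feb 16, 2096 (Thu); Feb 18, 2096 (Sat); Apr 16, 2096 (Mon); May 5, 2096 (Sat); May 11, 2096 (Fri); May 15, 2096 (Tue); Jun 9, 2096 (Sat); Jun 24, 2096 (Sun).
4 of the 8 holidays fall on weekdays; the rest are weekends and were already excluded.
Business days: 152 − 4 = 148.

148 working days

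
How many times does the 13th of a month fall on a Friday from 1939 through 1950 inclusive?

20

Friday-the-13ths by year:
1939: Jan, Oct
1940: Sep, Dec
1941: Jun
1942: Feb, Mar, Nov
1943: Aug
1944: Oct
1945: Apr, Jul
1946: Sep, Dec
1947: Jun
1948: Feb, Aug
1949: May
1950: Jan, Oct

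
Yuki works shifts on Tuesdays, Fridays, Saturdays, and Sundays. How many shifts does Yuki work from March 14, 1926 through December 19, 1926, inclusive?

161

March 14, 1926 is a Sunday.
That's 281 days from start to end, counting both.
281 = 7 × 40 + 1, so there are 40 full weeks plus 1 extra day.
Each full week contributes 4 days from the set (Tue, Fri, Sat, Sun): 40 × 4 = 160.
The 1 extra day is Sunday — 1 of them qualifies.
Total: 160 + 1 = 161.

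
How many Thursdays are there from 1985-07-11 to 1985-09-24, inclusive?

11 Thursdays

1985-07-11 is a Thursday.
From 1985-07-11 to 1985-09-24 is 76 days inclusive.
76 = 7 × 10 + 6, so there are 10 full weeks plus 6 extra days.
Each full week contributes one Thursday: 10 so far.
The 6 extra days are Thu, Fri, Sat, Sun, Mon, Tue — 1 of them qualifies.
Total: 10 + 1 = 11.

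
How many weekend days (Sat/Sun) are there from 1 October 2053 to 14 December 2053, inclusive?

1 October 2053 is a Wednesday.
That's 75 days from start to end, counting both.
75 = 7 × 10 + 5, so there are 10 full weeks plus 5 extra days.
Each full week contributes 2 weekend days (Sat, Sun): 10 × 2 = 20.
The 5 extra days are Wed, Thu, Fri, Sat, Sun — 2 of them qualify.
Total: 20 + 2 = 22.

22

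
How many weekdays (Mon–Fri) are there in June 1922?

22

June 1, 1922 is a Thursday.
That's 30 days from start to end, counting both.
30 = 7 × 4 + 2, so there are 4 full weeks plus 2 extra days.
Each full week contributes 5 weekdays (Mon–Fri): 4 × 5 = 20.
The 2 extra days are Thursday, Friday — 2 of them qualify.
Total: 20 + 2 = 22.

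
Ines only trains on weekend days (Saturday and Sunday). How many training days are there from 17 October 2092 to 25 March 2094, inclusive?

150

17 October 2092 is a Friday.
That's 525 days from start to end, counting both.
525 = 7 × 75, so the span is exactly 75 full weeks.
Each full week contributes 2 weekend days (Sat, Sun): 75 × 2 = 150.
Total: 150.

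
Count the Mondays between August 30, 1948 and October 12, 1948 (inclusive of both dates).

7 Mondays

August 30, 1948 is a Monday.
From August 30, 1948 to October 12, 1948 is 44 days inclusive.
44 = 7 × 6 + 2, so there are 6 full weeks plus 2 extra days.
Each full week contributes one Monday: 6 so far.
The 2 extra days are Mon, Tue — 1 of them qualifies.
Total: 6 + 1 = 7.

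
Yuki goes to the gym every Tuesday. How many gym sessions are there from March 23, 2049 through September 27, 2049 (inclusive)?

March 23, 2049 is a Tuesday.
That's 189 days from start to end, counting both.
189 = 7 × 27, so the span is exactly 27 full weeks.
Each full week contributes one Tuesday: 27 so far.

27 Tuesdays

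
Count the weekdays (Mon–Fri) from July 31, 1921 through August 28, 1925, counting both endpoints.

1065 weekdays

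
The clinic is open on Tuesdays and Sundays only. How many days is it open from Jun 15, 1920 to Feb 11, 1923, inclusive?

Jun 15, 1920 is a Tuesday.
From Jun 15, 1920 to Feb 11, 1923 is 972 days inclusive.
972 = 7 × 138 + 6, so there are 138 full weeks plus 6 extra days.
Each full week contributes 2 days from the set (Tue, Sun): 138 × 2 = 276.
The 6 extra days are Tuesday, Wednesday, Thursday, Friday, Saturday, Sunday — 2 of them qualify.
Total: 276 + 2 = 278.

278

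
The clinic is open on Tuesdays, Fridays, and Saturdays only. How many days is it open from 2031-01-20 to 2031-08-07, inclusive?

2031-01-20 is a Monday.
From 2031-01-20 to 2031-08-07 is 200 days inclusive.
200 = 7 × 28 + 4, so there are 28 full weeks plus 4 extra days.
Each full week contributes 3 days from the set (Tue, Fri, Sat): 28 × 3 = 84.
The 4 extra days are Mon, Tue, Wed, Thu — 1 of them qualifies.
Total: 84 + 1 = 85.

85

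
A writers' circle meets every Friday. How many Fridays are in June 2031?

4

June 1, 2031 is a Sunday.
The range spans 30 days (inclusive of both endpoints).
30 = 7 × 4 + 2, so there are 4 full weeks plus 2 extra days.
Each full week contributes one Friday: 4 so far.
The 2 extra days are Sunday, Monday — none qualify.
Total: 4 + 0 = 4.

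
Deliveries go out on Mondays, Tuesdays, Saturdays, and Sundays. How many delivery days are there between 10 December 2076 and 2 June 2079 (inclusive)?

516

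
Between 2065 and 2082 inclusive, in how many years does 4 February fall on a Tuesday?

Day of week of February 4 in each year:
2065: Wed, 2066: Thu, 2067: Fri, 2068: Sat, 2069: Mon, 2070: Tue ✓, 2071: Wed, 2072: Thu, 2073: Sat, 2074: Sun, 2075: Mon, 2076: Tue ✓, 2077: Thu, 2078: Fri, 2079: Sat, 2080: Sun, 2081: Tue ✓, 2082: Wed
Tuesdays: 2070, 2076, 2081.

3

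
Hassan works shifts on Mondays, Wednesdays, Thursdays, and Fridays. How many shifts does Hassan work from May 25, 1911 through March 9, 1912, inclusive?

May 25, 1911 is a Thursday.
The range spans 290 days (inclusive of both endpoints).
290 = 7 × 41 + 3, so there are 41 full weeks plus 3 extra days.
Each full week contributes 4 days from the set (Mon, Wed, Thu, Fri): 41 × 4 = 164.
The 3 extra days are Thursday, Friday, Saturday — 2 of them qualify.
Total: 164 + 2 = 166.

166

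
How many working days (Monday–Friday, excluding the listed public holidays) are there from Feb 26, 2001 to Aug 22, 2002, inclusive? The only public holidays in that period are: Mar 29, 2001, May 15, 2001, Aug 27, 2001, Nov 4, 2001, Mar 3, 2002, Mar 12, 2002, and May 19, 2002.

Feb 26, 2001 is a Monday.
That's 543 days from start to end, counting both.
543 = 7 × 77 + 4, so there are 77 full weeks plus 4 extra days.
Each full week contributes 5 weekdays (Mon–Fri): 77 × 5 = 385.
The 4 extra days are Monday, Tuesday, Wednesday, Thursday — 4 of them qualify.
Total: 385 + 4 = 389.
Holidays: Mar 29, 2001 (Thu); May 15, 2001 (Tue); Aug 27, 2001 (Mon); Nov 4, 2001 (Sun); Mar 3, 2002 (Sun); Mar 12, 2002 (Tue); May 19, 2002 (Sun).
4 of the 7 holidays fall on weekdays; the rest are weekends and were already excluded.
Business days: 389 − 4 = 385.

385 working days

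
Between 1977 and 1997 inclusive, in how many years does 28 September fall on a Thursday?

3

Day of week of September 28 in each year:
1977: Wed, 1978: Thu ✓, 1979: Fri, 1980: Sun, 1981: Mon, 1982: Tue, 1983: Wed, 1984: Fri, 1985: Sat, 1986: Sun, 1987: Mon, 1988: Wed, 1989: Thu ✓, 1990: Fri, 1991: Sat, 1992: Mon, 1993: Tue, 1994: Wed, 1995: Thu ✓, 1996: Sat, 1997: Sun
Thursdays: 1978, 1989, 1995.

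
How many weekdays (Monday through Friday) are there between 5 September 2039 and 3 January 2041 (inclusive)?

5 September 2039 is a Monday.
That's 487 days from start to end, counting both.
487 = 7 × 69 + 4, so there are 69 full weeks plus 4 extra days.
Each full week contributes 5 weekdays (Mon–Fri): 69 × 5 = 345.
The 4 extra days are Monday, Tuesday, Wednesday, Thursday — 4 of them qualify.
Total: 345 + 4 = 349.

349 weekdays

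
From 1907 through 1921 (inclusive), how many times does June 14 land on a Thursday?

1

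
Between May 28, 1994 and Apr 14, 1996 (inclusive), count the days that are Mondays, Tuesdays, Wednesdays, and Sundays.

May 28, 1994 is a Saturday.
That's 688 days from start to end, counting both.
688 = 7 × 98 + 2, so there are 98 full weeks plus 2 extra days.
Each full week contributes 4 days from the set (Mon, Tue, Wed, Sun): 98 × 4 = 392.
The 2 extra days are Sat, Sun — 1 of them qualifies.
Total: 392 + 1 = 393.

393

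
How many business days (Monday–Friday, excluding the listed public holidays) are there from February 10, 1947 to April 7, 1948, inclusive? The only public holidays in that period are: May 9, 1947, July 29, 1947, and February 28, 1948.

301 business days

February 10, 1947 is a Monday.
From February 10, 1947 to April 7, 1948 is 423 days inclusive.
423 = 7 × 60 + 3, so there are 60 full weeks plus 3 extra days.
Each full week contributes 5 weekdays (Mon–Fri): 60 × 5 = 300.
The 3 extra days are Mon, Tue, Wed — 3 of them qualify.
Total: 300 + 3 = 303.
Holidays: May 9, 1947 (Fri); July 29, 1947 (Tue); February 28, 1948 (Sat).
2 of the 3 holidays fall on weekdays; the rest are weekends and were already excluded.
Business days: 303 − 2 = 301.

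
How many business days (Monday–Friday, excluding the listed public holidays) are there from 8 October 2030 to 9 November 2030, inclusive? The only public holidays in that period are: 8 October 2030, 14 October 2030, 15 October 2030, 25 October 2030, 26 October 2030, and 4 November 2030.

19

8 October 2030 is a Tuesday.
That's 33 days from start to end, counting both.
33 = 7 × 4 + 5, so there are 4 full weeks plus 5 extra days.
Each full week contributes 5 weekdays (Mon–Fri): 4 × 5 = 20.
The 5 extra days are Tue, Wed, Thu, Fri, Sat — 4 of them qualify.
Total: 20 + 4 = 24.
Holidays: 8 October 2030 (Tue); 14 October 2030 (Mon); 15 October 2030 (Tue); 25 October 2030 (Fri); 26 October 2030 (Sat); 4 November 2030 (Mon).
5 of the 6 holidays fall on weekdays; the rest are weekends and were already excluded.
Business days: 24 − 5 = 19.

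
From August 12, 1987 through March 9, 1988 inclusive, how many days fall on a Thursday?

August 12, 1987 is a Wednesday.
That's 211 days from start to end, counting both.
211 = 7 × 30 + 1, so there are 30 full weeks plus 1 extra day.
Each full week contributes one Thursday: 30 so far.
The 1 extra day is Wed — none qualify.
Total: 30 + 0 = 30.

30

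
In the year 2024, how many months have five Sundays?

4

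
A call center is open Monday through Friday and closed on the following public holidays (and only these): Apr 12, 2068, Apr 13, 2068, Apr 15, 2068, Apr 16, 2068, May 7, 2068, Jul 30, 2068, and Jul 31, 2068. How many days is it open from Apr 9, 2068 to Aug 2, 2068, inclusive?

78 working days

Apr 9, 2068 is a Monday.
The range spans 116 days (inclusive of both endpoints).
116 = 7 × 16 + 4, so there are 16 full weeks plus 4 extra days.
Each full week contributes 5 weekdays (Mon–Fri): 16 × 5 = 80.
The 4 extra days are Monday, Tuesday, Wednesday, Thursday — 4 of them qualify.
Total: 80 + 4 = 84.
Holidays: Apr 12, 2068 (Thu); Apr 13, 2068 (Fri); Apr 15, 2068 (Sun); Apr 16, 2068 (Mon); May 7, 2068 (Mon); Jul 30, 2068 (Mon); Jul 31, 2068 (Tue).
6 of the 7 holidays fall on weekdays; the rest are weekends and were already excluded.
Business days: 84 − 6 = 78.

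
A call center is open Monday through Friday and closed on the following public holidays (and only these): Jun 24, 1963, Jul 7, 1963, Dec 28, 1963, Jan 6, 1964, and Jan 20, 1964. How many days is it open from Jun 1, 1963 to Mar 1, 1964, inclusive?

Jun 1, 1963 is a Saturday.
The range spans 275 days (inclusive of both endpoints).
275 = 7 × 39 + 2, so there are 39 full weeks plus 2 extra days.
Each full week contributes 5 weekdays (Mon–Fri): 39 × 5 = 195.
The 2 extra days are Saturday, Sunday — none qualify.
Total: 195 + 0 = 195.
Holidays: Jun 24, 1963 (Mon); Jul 7, 1963 (Sun); Dec 28, 1963 (Sat); Jan 6, 1964 (Mon); Jan 20, 1964 (Mon).
3 of the 5 holidays fall on weekdays; the rest are weekends and were already excluded.
Business days: 195 − 3 = 192.

192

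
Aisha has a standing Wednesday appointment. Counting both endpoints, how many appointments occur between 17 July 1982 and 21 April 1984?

92

17 July 1982 is a Saturday.
The range spans 645 days (inclusive of both endpoints).
645 = 7 × 92 + 1, so there are 92 full weeks plus 1 extra day.
Each full week contributes one Wednesday: 92 so far.
The 1 extra day is Sat — none qualify.
Total: 92 + 0 = 92.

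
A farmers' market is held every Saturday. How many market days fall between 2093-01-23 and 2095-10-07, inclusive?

141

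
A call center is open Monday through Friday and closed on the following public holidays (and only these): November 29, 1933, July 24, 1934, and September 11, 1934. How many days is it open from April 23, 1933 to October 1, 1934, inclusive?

April 23, 1933 is a Sunday.
From April 23, 1933 to October 1, 1934 is 527 days inclusive.
527 = 7 × 75 + 2, so there are 75 full weeks plus 2 extra days.
Each full week contributes 5 weekdays (Mon–Fri): 75 × 5 = 375.
The 2 extra days are Sun, Mon — 1 of them qualifies.
Total: 375 + 1 = 376.
Holidays: November 29, 1933 (Wed); July 24, 1934 (Tue); September 11, 1934 (Tue).
All 3 holidays fall on weekdays, so subtract 3.
Business days: 376 − 3 = 373.

373 working days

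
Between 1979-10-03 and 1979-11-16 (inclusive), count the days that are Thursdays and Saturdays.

1979-10-03 is a Wednesday.
That's 45 days from start to end, counting both.
45 = 7 × 6 + 3, so there are 6 full weeks plus 3 extra days.
Each full week contributes 2 days from the set (Thu, Sat): 6 × 2 = 12.
The 3 extra days are Wed, Thu, Fri — 1 of them qualifies.
Total: 12 + 1 = 13.

13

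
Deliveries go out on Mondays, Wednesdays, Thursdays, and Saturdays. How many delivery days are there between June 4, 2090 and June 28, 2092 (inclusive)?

432

June 4, 2090 is a Sunday.
From June 4, 2090 to June 28, 2092 is 756 days inclusive.
756 = 7 × 108, so the span is exactly 108 full weeks.
Each full week contributes 4 days from the set (Mon, Wed, Thu, Sat): 108 × 4 = 432.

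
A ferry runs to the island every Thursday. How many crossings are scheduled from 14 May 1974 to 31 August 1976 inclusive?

14 May 1974 is a Tuesday.
The range spans 841 days (inclusive of both endpoints).
841 = 7 × 120 + 1, so there are 120 full weeks plus 1 extra day.
Each full week contributes one Thursday: 120 so far.
The 1 extra day is Tue — none qualify.
Total: 120 + 0 = 120.

120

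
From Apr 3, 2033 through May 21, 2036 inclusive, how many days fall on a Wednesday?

164 Wednesdays

Apr 3, 2033 is a Sunday.
That's 1145 days from start to end, counting both.
1145 = 7 × 163 + 4, so there are 163 full weeks plus 4 extra days.
Each full week contributes one Wednesday: 163 so far.
The 4 extra days are Sunday, Monday, Tuesday, Wednesday — 1 of them qualifies.
Total: 163 + 1 = 164.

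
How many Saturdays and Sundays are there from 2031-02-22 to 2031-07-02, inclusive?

38

2031-02-22 is a Saturday.
The range spans 131 days (inclusive of both endpoints).
131 = 7 × 18 + 5, so there are 18 full weeks plus 5 extra days.
Each full week contributes 2 weekend days (Sat, Sun): 18 × 2 = 36.
The 5 extra days are Saturday, Sunday, Monday, Tuesday, Wednesday — 2 of them qualify.
Total: 36 + 2 = 38.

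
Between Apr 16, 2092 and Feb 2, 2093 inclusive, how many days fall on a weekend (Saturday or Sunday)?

Apr 16, 2092 is a Wednesday.
That's 293 days from start to end, counting both.
293 = 7 × 41 + 6, so there are 41 full weeks plus 6 extra days.
Each full week contributes 2 weekend days (Sat, Sun): 41 × 2 = 82.
The 6 extra days are Wed, Thu, Fri, Sat, Sun, Mon — 2 of them qualify.
Total: 82 + 2 = 84.

84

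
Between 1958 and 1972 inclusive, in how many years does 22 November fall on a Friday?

Day of week of November 22 in each year:
1958: Sat, 1959: Sun, 1960: Tue, 1961: Wed, 1962: Thu, 1963: Fri ✓, 1964: Sun, 1965: Mon, 1966: Tue, 1967: Wed, 1968: Fri ✓, 1969: Sat, 1970: Sun, 1971: Mon, 1972: Wed
Fridays: 1963, 1968.

2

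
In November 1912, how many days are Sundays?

4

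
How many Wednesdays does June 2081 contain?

2081-06-01 is a Sunday.
The range spans 30 days (inclusive of both endpoints).
30 = 7 × 4 + 2, so there are 4 full weeks plus 2 extra days.
Each full week contributes one Wednesday: 4 so far.
The 2 extra days are Sunday, Monday — none qualify.
Total: 4 + 0 = 4.

4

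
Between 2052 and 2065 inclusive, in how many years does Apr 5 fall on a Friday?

Day of week of April 5 in each year:
2052: Fri ✓, 2053: Sat, 2054: Sun, 2055: Mon, 2056: Wed, 2057: Thu, 2058: Fri ✓, 2059: Sat, 2060: Mon, 2061: Tue, 2062: Wed, 2063: Thu, 2064: Sat, 2065: Sun
Fridays: 2052, 2058.

2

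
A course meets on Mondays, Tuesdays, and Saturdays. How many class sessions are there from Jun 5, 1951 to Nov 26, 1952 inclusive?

Jun 5, 1951 is a Tuesday.
From Jun 5, 1951 to Nov 26, 1952 is 541 days inclusive.
541 = 7 × 77 + 2, so there are 77 full weeks plus 2 extra days.
Each full week contributes 3 days from the set (Mon, Tue, Sat): 77 × 3 = 231.
The 2 extra days are Tuesday, Wednesday — 1 of them qualifies.
Total: 231 + 1 = 232.

232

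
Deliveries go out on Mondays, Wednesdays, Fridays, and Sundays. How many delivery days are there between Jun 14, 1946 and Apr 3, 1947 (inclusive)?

Jun 14, 1946 is a Friday.
The range spans 294 days (inclusive of both endpoints).
294 = 7 × 42, so the span is exactly 42 full weeks.
Each full week contributes 4 days from the set (Mon, Wed, Fri, Sun): 42 × 4 = 168.

168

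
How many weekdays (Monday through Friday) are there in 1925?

261

Jan 1, 1925 is a Thursday.
From Jan 1, 1925 to Dec 31, 1925 is 365 days inclusive.
365 = 7 × 52 + 1, so there are 52 full weeks plus 1 extra day.
Each full week contributes 5 weekdays (Mon–Fri): 52 × 5 = 260.
The 1 extra day is Thu — 1 of them qualifies.
Total: 260 + 1 = 261.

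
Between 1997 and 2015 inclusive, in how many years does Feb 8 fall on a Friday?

3

Day of week of February 8 in each year:
1997: Sat, 1998: Sun, 1999: Mon, 2000: Tue, 2001: Thu, 2002: Fri ✓, 2003: Sat, 2004: Sun, 2005: Tue, 2006: Wed, 2007: Thu, 2008: Fri ✓, 2009: Sun, 2010: Mon, 2011: Tue, 2012: Wed, 2013: Fri ✓, 2014: Sat, 2015: Sun
Fridays: 2002, 2008, 2013.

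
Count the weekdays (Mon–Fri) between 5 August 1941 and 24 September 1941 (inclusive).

37 weekdays

5 August 1941 is a Tuesday.
From 5 August 1941 to 24 September 1941 is 51 days inclusive.
51 = 7 × 7 + 2, so there are 7 full weeks plus 2 extra days.
Each full week contributes 5 weekdays (Mon–Fri): 7 × 5 = 35.
The 2 extra days are Tuesday, Wednesday — 2 of them qualify.
Total: 35 + 2 = 37.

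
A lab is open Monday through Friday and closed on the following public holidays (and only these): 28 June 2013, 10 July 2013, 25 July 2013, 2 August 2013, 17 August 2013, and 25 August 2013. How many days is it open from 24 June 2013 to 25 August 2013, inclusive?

24 June 2013 is a Monday.
From 24 June 2013 to 25 August 2013 is 63 days inclusive.
63 = 7 × 9, so the span is exactly 9 full weeks.
Each full week contributes 5 weekdays (Mon–Fri): 9 × 5 = 45.
Total: 45.
Holidays: 28 June 2013 (Fri); 10 July 2013 (Wed); 25 July 2013 (Thu); 2 August 2013 (Fri); 17 August 2013 (Sat); 25 August 2013 (Sun).
4 of the 6 holidays fall on weekdays; the rest are weekends and were already excluded.
Business days: 45 − 4 = 41.

41 business days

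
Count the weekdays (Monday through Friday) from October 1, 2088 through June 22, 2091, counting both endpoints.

711 weekdays

October 1, 2088 is a Friday.
The range spans 995 days (inclusive of both endpoints).
995 = 7 × 142 + 1, so there are 142 full weeks plus 1 extra day.
Each full week contributes 5 weekdays (Mon–Fri): 142 × 5 = 710.
The 1 extra day is Friday — 1 of them qualifies.
Total: 710 + 1 = 711.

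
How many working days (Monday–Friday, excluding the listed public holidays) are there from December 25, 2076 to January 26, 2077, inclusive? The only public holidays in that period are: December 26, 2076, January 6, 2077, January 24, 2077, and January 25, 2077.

21 working days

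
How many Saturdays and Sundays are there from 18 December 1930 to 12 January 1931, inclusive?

18 December 1930 is a Thursday.
The range spans 26 days (inclusive of both endpoints).
26 = 7 × 3 + 5, so there are 3 full weeks plus 5 extra days.
Each full week contributes 2 weekend days (Sat, Sun): 3 × 2 = 6.
The 5 extra days are Thursday, Friday, Saturday, Sunday, Monday — 2 of them qualify.
Total: 6 + 2 = 8.

8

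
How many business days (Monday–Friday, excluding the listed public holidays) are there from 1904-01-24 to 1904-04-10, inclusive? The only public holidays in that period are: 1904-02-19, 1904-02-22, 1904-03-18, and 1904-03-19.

1904-01-24 is a Sunday.
The range spans 78 days (inclusive of both endpoints).
78 = 7 × 11 + 1, so there are 11 full weeks plus 1 extra day.
Each full week contributes 5 weekdays (Mon–Fri): 11 × 5 = 55.
The 1 extra day is Sunday — none qualify.
Total: 55 + 0 = 55.
Holidays: 1904-02-19 (Fri); 1904-02-22 (Mon); 1904-03-18 (Fri); 1904-03-19 (Sat).
3 of the 4 holidays fall on weekdays; the rest are weekends and were already excluded.
Business days: 55 − 3 = 52.

52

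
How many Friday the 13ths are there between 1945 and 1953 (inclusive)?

Friday-the-13ths by year:
1945: Apr, Jul
1946: Sep, Dec
1947: Jun
1948: Feb, Aug
1949: May
1950: Jan, Oct
1951: Apr, Jul
1952: Jun
1953: Feb, Mar, Nov

16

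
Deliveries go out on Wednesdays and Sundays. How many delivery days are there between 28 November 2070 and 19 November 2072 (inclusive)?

28 November 2070 is a Friday.
That's 723 days from start to end, counting both.
723 = 7 × 103 + 2, so there are 103 full weeks plus 2 extra days.
Each full week contributes 2 days from the set (Wed, Sun): 103 × 2 = 206.
The 2 extra days are Friday, Saturday — none qualify.
Total: 206 + 0 = 206.

206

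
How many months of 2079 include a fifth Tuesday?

4

A month has five Tuesdays exactly when Tuesday falls within its first (length − 28) days.
Jan: 31 days, starts Sun → 5 of Sun, Mon, Tue ✓
Feb: 28 days, starts Wed → 5 of (none)
Mar: 31 days, starts Wed → 5 of Wed, Thu, Fri
Apr: 30 days, starts Sat → 5 of Sat, Sun
May: 31 days, starts Mon → 5 of Mon, Tue, Wed ✓
Jun: 30 days, starts Thu → 5 of Thu, Fri
Jul: 31 days, starts Sat → 5 of Sat, Sun, Mon
Aug: 31 days, starts Tue → 5 of Tue, Wed, Thu ✓
Sep: 30 days, starts Fri → 5 of Fri, Sat
Oct: 31 days, starts Sun → 5 of Sun, Mon, Tue ✓
Nov: 30 days, starts Wed → 5 of Wed, Thu
Dec: 31 days, starts Fri → 5 of Fri, Sat, Sun
Months with five Tuesdays: Jan, May, Aug, Oct.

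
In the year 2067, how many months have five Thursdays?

A month has five Thursdays exactly when Thursday falls within its first (length − 28) days.
Jan: 31 days, starts Sat → 5 of Sat, Sun, Mon
Feb: 28 days, starts Tue → 5 of (none)
Mar: 31 days, starts Tue → 5 of Tue, Wed, Thu ✓
Apr: 30 days, starts Fri → 5 of Fri, Sat
May: 31 days, starts Sun → 5 of Sun, Mon, Tue
Jun: 30 days, starts Wed → 5 of Wed, Thu ✓
Jul: 31 days, starts Fri → 5 of Fri, Sat, Sun
Aug: 31 days, starts Mon → 5 of Mon, Tue, Wed
Sep: 30 days, starts Thu → 5 of Thu, Fri ✓
Oct: 31 days, starts Sat → 5 of Sat, Sun, Mon
Nov: 30 days, starts Tue → 5 of Tue, Wed
Dec: 31 days, starts Thu → 5 of Thu, Fri, Sat ✓
Months with five Thursdays: Mar, Jun, Sep, Dec.

4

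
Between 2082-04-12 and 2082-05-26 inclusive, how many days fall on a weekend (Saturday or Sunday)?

13

2082-04-12 is a Sunday.
That's 45 days from start to end, counting both.
45 = 7 × 6 + 3, so there are 6 full weeks plus 3 extra days.
Each full week contributes 2 weekend days (Sat, Sun): 6 × 2 = 12.
The 3 extra days are Sunday, Monday, Tuesday — 1 of them qualifies.
Total: 12 + 1 = 13.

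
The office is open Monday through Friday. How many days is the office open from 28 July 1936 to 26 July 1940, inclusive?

1044 weekdays

28 July 1936 is a Tuesday.
That's 1460 days from start to end, counting both.
1460 = 7 × 208 + 4, so there are 208 full weeks plus 4 extra days.
Each full week contributes 5 weekdays (Mon–Fri): 208 × 5 = 1040.
The 4 extra days are Tue, Wed, Thu, Fri — 4 of them qualify.
Total: 1040 + 4 = 1044.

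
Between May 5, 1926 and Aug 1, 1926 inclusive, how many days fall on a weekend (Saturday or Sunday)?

26

May 5, 1926 is a Wednesday.
From May 5, 1926 to Aug 1, 1926 is 89 days inclusive.
89 = 7 × 12 + 5, so there are 12 full weeks plus 5 extra days.
Each full week contributes 2 weekend days (Sat, Sun): 12 × 2 = 24.
The 5 extra days are Wednesday, Thursday, Friday, Saturday, Sunday — 2 of them qualify.
Total: 24 + 2 = 26.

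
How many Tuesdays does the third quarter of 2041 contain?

2041-07-01 is a Monday.
The range spans 92 days (inclusive of both endpoints).
92 = 7 × 13 + 1, so there are 13 full weeks plus 1 extra day.
Each full week contributes one Tuesday: 13 so far.
The 1 extra day is Mon — none qualify.
Total: 13 + 0 = 13.

13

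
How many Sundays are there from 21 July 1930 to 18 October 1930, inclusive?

12

21 July 1930 is a Monday.
That's 90 days from start to end, counting both.
90 = 7 × 12 + 6, so there are 12 full weeks plus 6 extra days.
Each full week contributes one Sunday: 12 so far.
The 6 extra days are Monday, Tuesday, Wednesday, Thursday, Friday, Saturday — none qualify.
Total: 12 + 0 = 12.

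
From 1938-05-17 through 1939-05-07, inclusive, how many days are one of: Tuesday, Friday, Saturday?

153

1938-05-17 is a Tuesday.
From 1938-05-17 to 1939-05-07 is 356 days inclusive.
356 = 7 × 50 + 6, so there are 50 full weeks plus 6 extra days.
Each full week contributes 3 days from the set (Tue, Fri, Sat): 50 × 3 = 150.
The 6 extra days are Tue, Wed, Thu, Fri, Sat, Sun — 3 of them qualify.
Total: 150 + 3 = 153.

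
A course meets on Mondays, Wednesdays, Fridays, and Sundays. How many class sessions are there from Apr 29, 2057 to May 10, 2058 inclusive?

216

Apr 29, 2057 is a Sunday.
From Apr 29, 2057 to May 10, 2058 is 377 days inclusive.
377 = 7 × 53 + 6, so there are 53 full weeks plus 6 extra days.
Each full week contributes 4 days from the set (Mon, Wed, Fri, Sun): 53 × 4 = 212.
The 6 extra days are Sunday, Monday, Tuesday, Wednesday, Thursday, Friday — 4 of them qualify.
Total: 212 + 4 = 216.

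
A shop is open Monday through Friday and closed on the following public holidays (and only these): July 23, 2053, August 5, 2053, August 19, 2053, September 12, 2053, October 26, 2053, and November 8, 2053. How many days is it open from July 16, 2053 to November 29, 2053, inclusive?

94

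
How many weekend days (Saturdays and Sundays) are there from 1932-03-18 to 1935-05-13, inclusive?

330

1932-03-18 is a Friday.
The range spans 1152 days (inclusive of both endpoints).
1152 = 7 × 164 + 4, so there are 164 full weeks plus 4 extra days.
Each full week contributes 2 weekend days (Sat, Sun): 164 × 2 = 328.
The 4 extra days are Friday, Saturday, Sunday, Monday — 2 of them qualify.
Total: 328 + 2 = 330.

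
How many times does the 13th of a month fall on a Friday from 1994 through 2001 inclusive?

13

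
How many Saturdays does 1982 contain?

52

January 1, 1982 is a Friday.
From January 1, 1982 to December 31, 1982 is 365 days inclusive.
365 = 7 × 52 + 1, so there are 52 full weeks plus 1 extra day.
Each full week contributes one Saturday: 52 so far.
The 1 extra day is Friday — none qualify.
Total: 52 + 0 = 52.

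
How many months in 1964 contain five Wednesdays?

A month has five Wednesdays exactly when Wednesday falls within its first (length − 28) days.
Jan: 31 days, starts Wed → 5 of Wed, Thu, Fri ✓
Feb: 29 days, starts Sat → 5 of Sat
Mar: 31 days, starts Sun → 5 of Sun, Mon, Tue
Apr: 30 days, starts Wed → 5 of Wed, Thu ✓
May: 31 days, starts Fri → 5 of Fri, Sat, Sun
Jun: 30 days, starts Mon → 5 of Mon, Tue
Jul: 31 days, starts Wed → 5 of Wed, Thu, Fri ✓
Aug: 31 days, starts Sat → 5 of Sat, Sun, Mon
Sep: 30 days, starts Tue → 5 of Tue, Wed ✓
Oct: 31 days, starts Thu → 5 of Thu, Fri, Sat
Nov: 30 days, starts Sun → 5 of Sun, Mon
Dec: 31 days, starts Tue → 5 of Tue, Wed, Thu ✓
Months with five Wednesdays: Jan, Apr, Jul, Sep, Dec.

5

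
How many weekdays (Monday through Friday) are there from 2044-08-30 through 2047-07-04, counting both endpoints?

2044-08-30 is a Tuesday.
From 2044-08-30 to 2047-07-04 is 1039 days inclusive.
1039 = 7 × 148 + 3, so there are 148 full weeks plus 3 extra days.
Each full week contributes 5 weekdays (Mon–Fri): 148 × 5 = 740.
The 3 extra days are Tue, Wed, Thu — 3 of them qualify.
Total: 740 + 3 = 743.

743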